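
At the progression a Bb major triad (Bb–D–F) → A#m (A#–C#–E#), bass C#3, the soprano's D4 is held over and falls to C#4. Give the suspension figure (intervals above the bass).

At the second chord the bass is C#3. The suspended D4 lies a ninth above the bass; after resolving down by step to C#4, the interval above the bass becomes an octave.
Suspension figures are named by those two intervals: 9–8.

9–8 suspension.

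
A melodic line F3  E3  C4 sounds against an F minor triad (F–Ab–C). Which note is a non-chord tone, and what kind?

E3 is an escape tone.

The harmony at that moment is F minor triad (F, Ab, C); E3 is not a chord tone.
It is approached by step down from F3 and left by leap up to C4.
Step in, leap out — an escape tone.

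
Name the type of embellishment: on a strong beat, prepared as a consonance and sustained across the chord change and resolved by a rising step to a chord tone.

Approach: by preparation — the pitch is first a chord tone, then held (tied or repeated) while the harmony changes under it. Departure: up by step. Metric position: strong.
A prepared dissonance that resolves upward by step — a retardation. (The same figure resolving downward would be a suspension.)

Retardation.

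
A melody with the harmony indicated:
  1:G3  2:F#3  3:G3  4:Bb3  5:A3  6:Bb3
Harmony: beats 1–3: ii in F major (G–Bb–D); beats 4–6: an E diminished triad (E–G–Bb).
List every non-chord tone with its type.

F#3 (beat 2) — neighbor tone; A3 (beat 5) — neighbor tone.

The harmony at that moment is G minor triad (G, Bb, D); F#3 is not a chord tone.
It is approached by step down from G3 and left by step up to G3.
Step away and step back to the same note — a neighbor tone (lower neighbor).
The harmony at that moment is E diminished triad (E, G, Bb); A3 is not a chord tone.
It is approached by step down from Bb3 and left by step up to Bb3.
Step away and step back to the same note — a neighbor tone (lower neighbor).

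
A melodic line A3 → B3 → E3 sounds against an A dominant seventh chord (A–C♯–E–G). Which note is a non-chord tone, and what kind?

B3 is an escape tone.

The harmony at that moment is A dominant seventh chord (A, C♯, E, G); B3 is not a chord tone.
It is approached by step up from A3 and left by leap down to E3.
Step in, leap out — an escape tone.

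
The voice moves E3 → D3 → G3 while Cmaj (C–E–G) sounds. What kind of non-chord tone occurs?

D3 is an escape tone.

The harmony at that moment is C major triad (C, E, G); D3 is not a chord tone.
It is approached by step down from E3 and left by leap up to G3.
Step in, leap out — an escape tone.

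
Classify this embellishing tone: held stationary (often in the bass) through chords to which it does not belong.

Pedal tone.

Approach: none. Departure: none — a single pitch is sustained while the chords change around it, passing through harmonies that do not contain it.
No melodic motion at all; the dissonance is created entirely by the moving harmonies against the stationary note — a pedal tone (pedal point).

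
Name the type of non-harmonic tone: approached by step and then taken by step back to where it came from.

Approach: by step. Departure: by step in the opposite direction, back to the starting pitch.
Stepwise on both sides but reversing to return to the same chord tone — a neighbor tone. (Had it continued onward in the same direction it would be a passing tone instead.)

Neighbor tone.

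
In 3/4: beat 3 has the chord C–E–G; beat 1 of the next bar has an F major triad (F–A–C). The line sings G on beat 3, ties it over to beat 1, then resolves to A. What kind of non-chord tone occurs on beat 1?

The harmony at that moment is F major triad (F, A, C); G is not a chord tone.
It is held over (the same pitch as the preceding G) and left by step up to A.
Held over from the previous chord and resolving up by step — a retardation.

Retardation.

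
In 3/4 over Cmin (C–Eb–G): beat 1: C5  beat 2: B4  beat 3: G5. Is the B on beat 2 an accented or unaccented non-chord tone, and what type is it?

The harmony at that moment is C minor triad (C, Eb, G); B4 is not a chord tone.
It is approached by step down from C5 and left by leap up to G5.
Step in, leap out — an escape tone.
It falls on a weak beat, so it is unaccented.

Unaccented escape tone.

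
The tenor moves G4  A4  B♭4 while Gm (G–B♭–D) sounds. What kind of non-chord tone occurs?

A4 is a passing tone.

The harmony at that moment is G minor triad (G, B♭, D); A4 is not a chord tone.
It is approached by step up from G4 and left by step up to B♭4.
Step in, step out in the same direction — a passing tone.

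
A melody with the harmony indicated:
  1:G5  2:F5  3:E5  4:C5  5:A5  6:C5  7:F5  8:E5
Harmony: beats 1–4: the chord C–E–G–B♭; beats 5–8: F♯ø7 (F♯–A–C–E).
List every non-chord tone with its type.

F5 (beat 2) — passing tone; F5 (beat 7) — appoggiatura.

The harmony at that moment is C dominant seventh chord (C, E, G, B♭); F5 is not a chord tone.
It is approached by step down from G5 and left by step down to E5.
Step in, step out in the same direction — a passing tone.
The harmony at that moment is F♯ half-diminished seventh chord (F♯, A, C, E); F5 is not a chord tone.
It is approached by leap up from C5 and left by step down to E5.
Leap in, step out — an appoggiatura.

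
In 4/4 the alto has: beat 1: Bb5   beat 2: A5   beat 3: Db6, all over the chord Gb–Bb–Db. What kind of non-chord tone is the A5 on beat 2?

Escape tone.

The harmony at that moment is Gb major triad (Gb, Bb, Db); A5 is not a chord tone.
It is approached by step down from Bb5 and left by leap up to Db6.
Step in, leap out, on a weak beat — an escape tone.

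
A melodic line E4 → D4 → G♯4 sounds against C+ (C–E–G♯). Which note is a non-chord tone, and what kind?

D4 is an escape tone.

The harmony at that moment is C augmented triad (C, E, G♯); D4 is not a chord tone.
It is approached by step down from E4 and left by leap up to G♯4.
Step in, leap out — an escape tone.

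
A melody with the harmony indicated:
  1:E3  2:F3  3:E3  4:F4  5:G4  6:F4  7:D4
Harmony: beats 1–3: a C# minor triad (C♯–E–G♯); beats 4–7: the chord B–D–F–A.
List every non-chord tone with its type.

F3 (beat 2) — neighbor tone; G4 (beat 5) — neighbor tone.

The harmony at that moment is C♯ minor triad (C♯, E, G♯); F3 is not a chord tone.
It is approached by step up from E3 and left by step down to E3.
Step away and step back to the same note — a neighbor tone (upper neighbor).
The harmony at that moment is B half-diminished seventh chord (B, D, F, A); G4 is not a chord tone.
It is approached by step up from F4 and left by step down to F4.
Step away and step back to the same note — a neighbor tone (upper neighbor).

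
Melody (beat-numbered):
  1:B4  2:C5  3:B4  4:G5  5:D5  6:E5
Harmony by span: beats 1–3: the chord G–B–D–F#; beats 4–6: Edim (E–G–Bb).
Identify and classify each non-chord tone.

C5 (beat 2) — neighbor tone; D5 (beat 5) — appoggiatura.

The harmony at that moment is G major seventh chord (G, B, D, F#); C5 is not a chord tone.
It is approached by step up from B4 and left by step down to B4.
Step away and step back to the same note — a neighbor tone (upper neighbor).
The harmony at that moment is E diminished triad (E, G, Bb); D5 is not a chord tone.
It is approached by leap down from G5 and left by step up to E5.
Leap in, step out — an appoggiatura.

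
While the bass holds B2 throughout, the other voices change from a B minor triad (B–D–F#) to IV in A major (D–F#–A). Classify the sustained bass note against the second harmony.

Pedal tone (pedal point).

The harmony at that moment is D major triad (D, F#, A); B2 is not a chord tone.
It is held over (the same pitch as the preceding B2) and then sustained as the same pitch into the next harmony.
Sustained through a change of harmony — a pedal tone.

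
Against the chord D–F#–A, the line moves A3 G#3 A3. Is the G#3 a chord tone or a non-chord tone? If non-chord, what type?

Non-chord tone — a neighbor tone.

The harmony at that moment is D major triad (D, F#, A); G#3 is not a chord tone.
It is approached by step down from A3 and left by step up to A3.
Step away and step back to the same note — a neighbor tone (lower neighbor).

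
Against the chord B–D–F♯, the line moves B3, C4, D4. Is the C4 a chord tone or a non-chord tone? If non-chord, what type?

Non-chord tone — a passing tone.

The harmony at that moment is B minor triad (B, D, F♯); C4 is not a chord tone.
It is approached by step up from B3 and left by step up to D4.
Step in, step out in the same direction — a passing tone.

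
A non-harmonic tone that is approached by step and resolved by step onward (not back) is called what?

Approach: by step. Departure: by step, continuing in the same direction.
Stepwise on both sides with no change of direction means the note fills in the space between two different chord tones — a passing tone. (Had it turned back to its starting note it would be a neighbor tone instead.)

Passing tone.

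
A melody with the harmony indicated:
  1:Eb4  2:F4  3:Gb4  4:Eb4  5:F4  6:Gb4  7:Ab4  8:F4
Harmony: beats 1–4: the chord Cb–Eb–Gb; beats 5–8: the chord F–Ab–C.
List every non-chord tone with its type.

The harmony at that moment is Cb major triad (Cb, Eb, Gb); F4 is not a chord tone.
It is approached by step up from Eb4 and left by step up to Gb4.
Step in, step out in the same direction — a passing tone.
The harmony at that moment is F minor triad (F, Ab, C); Gb4 is not a chord tone.
It is approached by step up from F4 and left by step up to Ab4.
Step in, step out in the same direction — a passing tone.

F4 (beat 2) — passing tone; Gb4 (beat 6) — passing tone.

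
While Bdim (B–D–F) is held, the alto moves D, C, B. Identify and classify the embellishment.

The harmony at that moment is B diminished triad (B, D, F); C is not a chord tone.
It is approached by step down from D and left by step down to B.
Step in, step out in the same direction — a passing tone.

C is a passing tone.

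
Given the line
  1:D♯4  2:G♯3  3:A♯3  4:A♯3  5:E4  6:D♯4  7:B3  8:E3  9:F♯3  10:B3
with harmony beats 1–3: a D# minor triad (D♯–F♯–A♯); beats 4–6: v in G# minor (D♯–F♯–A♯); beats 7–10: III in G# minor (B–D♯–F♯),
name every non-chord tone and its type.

The harmony at that moment is D♯ minor triad (D♯, F♯, A♯); G♯3 is not a chord tone.
It is approached by leap down from D♯4 and left by step up to A♯3.
Leap in, step out — an appoggiatura.
The harmony at that moment is D♯ minor triad (D♯, F♯, A♯); E4 is not a chord tone.
It is approached by leap up from A♯3 and left by step down to D♯4.
Leap in, step out — an appoggiatura.
The harmony at that moment is B major triad (B, D♯, F♯); E3 is not a chord tone.
It is approached by leap down from B3 and left by step up to F♯3.
Leap in, step out — an appoggiatura.

G♯3 (beat 2) — appoggiatura; E4 (beat 5) — appoggiatura; E3 (beat 8) — appoggiatura.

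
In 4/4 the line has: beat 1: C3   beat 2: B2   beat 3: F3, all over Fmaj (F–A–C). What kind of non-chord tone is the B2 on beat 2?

Escape tone.

The harmony at that moment is F major triad (F, A, C); B2 is not a chord tone.
It is approached by step down from C3 and left by leap up to F3.
Step in, leap out, on a weak beat — an escape tone.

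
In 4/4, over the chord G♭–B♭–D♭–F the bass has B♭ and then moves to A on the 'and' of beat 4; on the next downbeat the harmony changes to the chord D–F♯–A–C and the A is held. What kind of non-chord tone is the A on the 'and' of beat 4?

Anticipation.

The harmony at that moment is G♭ major seventh chord (G♭, B♭, D♭, F); A is not a chord tone.
It is approached by step down from B♭ and then sustained as the same pitch into the next harmony.
Arriving early and becoming a chord tone when the harmony changes — an anticipation.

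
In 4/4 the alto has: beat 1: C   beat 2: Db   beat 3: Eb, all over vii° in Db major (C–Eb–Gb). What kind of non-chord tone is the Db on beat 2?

The harmony at that moment is C diminished triad (C, Eb, Gb); Db is not a chord tone.
It is approached by step up from C and left by step up to Eb.
Step in, step out in the same direction — a passing tone.

Passing tone.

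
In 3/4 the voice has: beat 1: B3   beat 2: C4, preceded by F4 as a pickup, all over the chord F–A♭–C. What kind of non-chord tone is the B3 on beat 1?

The harmony at that moment is F minor triad (F, A♭, C); B3 is not a chord tone.
It is approached by leap down from F4 and left by step up to C4.
Leap in, step out, metrically accented — an appoggiatura.

Appoggiatura.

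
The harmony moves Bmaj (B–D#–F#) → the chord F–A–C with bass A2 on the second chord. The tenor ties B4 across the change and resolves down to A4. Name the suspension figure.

At the second chord the bass is A2. The suspended B4 lies a ninth above the bass; after resolving down by step to A4, the interval above the bass becomes an octave.
Suspension figures are named by those two intervals: 9–8.

9–8 suspension.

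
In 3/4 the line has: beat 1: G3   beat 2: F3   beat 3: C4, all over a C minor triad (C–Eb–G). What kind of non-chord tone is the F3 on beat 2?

Escape tone.

The harmony at that moment is C minor triad (C, Eb, G); F3 is not a chord tone.
It is approached by step down from G3 and left by leap up to C4.
Step in, leap out, on a weak beat — an escape tone.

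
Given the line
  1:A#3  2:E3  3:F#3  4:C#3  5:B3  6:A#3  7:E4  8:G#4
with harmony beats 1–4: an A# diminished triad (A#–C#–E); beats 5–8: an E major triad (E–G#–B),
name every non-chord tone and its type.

F#3 (beat 3) — escape tone; A#3 (beat 6) — escape tone.

The harmony at that moment is A# diminished triad (A#, C#, E); F#3 is not a chord tone.
It is approached by step up from E3 and left by leap down to C#3.
Step in, leap out — an escape tone.
The harmony at that moment is E major triad (E, G#, B); A#3 is not a chord tone.
It is approached by step down from B3 and left by leap up to E4.
Step in, leap out — an escape tone.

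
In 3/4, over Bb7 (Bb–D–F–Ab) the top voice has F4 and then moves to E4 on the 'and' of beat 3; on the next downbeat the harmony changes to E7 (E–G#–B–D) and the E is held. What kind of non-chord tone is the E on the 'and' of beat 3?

Anticipation.

The harmony at that moment is Bb dominant seventh chord (Bb, D, F, Ab); E4 is not a chord tone.
It is approached by step down from F4 and then sustained as the same pitch into the next harmony.
Arriving early and becoming a chord tone when the harmony changes — an anticipation.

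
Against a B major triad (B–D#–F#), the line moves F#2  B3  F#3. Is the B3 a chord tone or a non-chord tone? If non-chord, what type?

Chord tone (the root of B major triad).

B major triad contains B, D#, F#; B is the root, so it is a chord tone.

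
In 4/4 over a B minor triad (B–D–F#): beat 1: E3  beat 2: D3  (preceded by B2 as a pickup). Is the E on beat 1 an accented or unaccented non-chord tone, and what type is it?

Accented appoggiatura.

The harmony at that moment is B minor triad (B, D, F#); E3 is not a chord tone.
It is approached by leap up from B2 and left by step down to D3.
Leap in, step out — an appoggiatura.
It falls on the downbeat, so it is accented.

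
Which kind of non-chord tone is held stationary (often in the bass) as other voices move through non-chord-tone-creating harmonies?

Approach: none. Departure: none — a single pitch is sustained while the chords change around it, passing through harmonies that do not contain it.
No melodic motion at all; the dissonance is created entirely by the moving harmonies against the stationary note — a pedal tone (pedal point).

Pedal tone.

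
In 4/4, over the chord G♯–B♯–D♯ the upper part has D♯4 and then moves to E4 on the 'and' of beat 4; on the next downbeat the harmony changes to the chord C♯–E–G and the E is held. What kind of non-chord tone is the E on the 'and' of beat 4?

Anticipation.

The harmony at that moment is G♯ major triad (G♯, B♯, D♯); E4 is not a chord tone.
It is approached by step up from D♯4 and then sustained as the same pitch into the next harmony.
Arriving early and becoming a chord tone when the harmony changes — an anticipation.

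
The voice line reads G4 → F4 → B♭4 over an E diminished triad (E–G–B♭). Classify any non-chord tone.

F4 is an escape tone.

The harmony at that moment is E diminished triad (E, G, B♭); F4 is not a chord tone.
It is approached by step down from G4 and left by leap up to B♭4.
Step in, leap out — an escape tone.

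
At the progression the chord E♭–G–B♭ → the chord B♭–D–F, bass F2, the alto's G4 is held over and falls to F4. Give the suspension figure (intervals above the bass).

At the second chord the bass is F2. The suspended G4 lies a ninth above the bass; after resolving down by step to F4, the interval above the bass becomes an octave.
Suspension figures are named by those two intervals: 9–8.

9–8 suspension.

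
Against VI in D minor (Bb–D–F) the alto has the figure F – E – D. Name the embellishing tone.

E is a passing tone.

The harmony at that moment is Bb major triad (Bb, D, F); E is not a chord tone.
It is approached by step down from F and left by step down to D.
Step in, step out in the same direction — a passing tone.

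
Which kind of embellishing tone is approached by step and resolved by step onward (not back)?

Approach: by step. Departure: by step, continuing in the same direction.
Stepwise on both sides with no change of direction means the note fills in the space between two different chord tones — a passing tone. (Had it turned back to its starting note it would be a neighbor tone instead.)

Passing tone.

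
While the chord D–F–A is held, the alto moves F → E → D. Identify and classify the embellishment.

E is a passing tone.

The harmony at that moment is D minor triad (D, F, A); E is not a chord tone.
It is approached by step down from F and left by step down to D.
Step in, step out in the same direction — a passing tone.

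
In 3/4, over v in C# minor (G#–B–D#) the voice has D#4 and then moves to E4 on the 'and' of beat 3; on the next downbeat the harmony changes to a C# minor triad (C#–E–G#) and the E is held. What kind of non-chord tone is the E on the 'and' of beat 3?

The harmony at that moment is G# minor triad (G#, B, D#); E4 is not a chord tone.
It is approached by step up from D#4 and then sustained as the same pitch into the next harmony.
Arriving early and becoming a chord tone when the harmony changes — an anticipation.

Anticipation.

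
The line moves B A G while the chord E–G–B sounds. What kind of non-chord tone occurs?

The harmony at that moment is E minor triad (E, G, B); A is not a chord tone.
It is approached by step down from B and left by step down to G.
Step in, step out in the same direction — a passing tone.

A is a passing tone.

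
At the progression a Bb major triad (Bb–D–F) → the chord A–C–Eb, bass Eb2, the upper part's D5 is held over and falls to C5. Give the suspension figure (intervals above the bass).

7–6 suspension.

At the second chord the bass is Eb2. The suspended D5 lies a seventh above the bass; after resolving down by step to C5, the interval above the bass becomes a sixth.
Suspension figures are named by those two intervals: 7–6.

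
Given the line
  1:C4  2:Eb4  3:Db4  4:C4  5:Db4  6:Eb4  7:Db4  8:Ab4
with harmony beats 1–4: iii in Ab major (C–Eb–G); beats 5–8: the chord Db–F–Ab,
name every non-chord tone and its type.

The harmony at that moment is C minor triad (C, Eb, G); Db4 is not a chord tone.
It is approached by step down from Eb4 and left by step down to C4.
Step in, step out in the same direction — a passing tone.
The harmony at that moment is Db major triad (Db, F, Ab); Eb4 is not a chord tone.
It is approached by step up from Db4 and left by step down to Db4.
Step away and step back to the same note — a neighbor tone (upper neighbor).

Db4 (beat 3) — passing tone; Eb4 (beat 6) — neighbor tone.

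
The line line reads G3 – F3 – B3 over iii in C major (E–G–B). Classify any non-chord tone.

The harmony at that moment is E minor triad (E, G, B); F3 is not a chord tone.
It is approached by step down from G3 and left by leap up to B3.
Step in, leap out — an escape tone.

F3 is an escape tone.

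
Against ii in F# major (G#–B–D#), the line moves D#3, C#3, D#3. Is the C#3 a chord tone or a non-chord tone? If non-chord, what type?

Non-chord tone — a neighbor tone.

The harmony at that moment is G# minor triad (G#, B, D#); C#3 is not a chord tone.
It is approached by step down from D#3 and left by step up to D#3.
Step away and step back to the same note — a neighbor tone (lower neighbor).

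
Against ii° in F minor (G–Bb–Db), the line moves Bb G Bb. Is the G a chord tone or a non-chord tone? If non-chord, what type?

G diminished triad contains G, Bb, Db; G is the root, so it is a chord tone.

Chord tone (the root of G diminished triad).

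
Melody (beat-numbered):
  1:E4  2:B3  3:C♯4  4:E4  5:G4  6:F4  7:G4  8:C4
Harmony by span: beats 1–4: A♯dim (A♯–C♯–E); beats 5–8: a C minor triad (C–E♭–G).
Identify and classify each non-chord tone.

B3 (beat 2) — appoggiatura; F4 (beat 6) — neighbor tone.

The harmony at that moment is A♯ diminished triad (A♯, C♯, E); B3 is not a chord tone.
It is approached by leap down from E4 and left by step up to C♯4.
Leap in, step out — an appoggiatura.
The harmony at that moment is C minor triad (C, E♭, G); F4 is not a chord tone.
It is approached by step down from G4 and left by step up to G4.
Step away and step back to the same note — a neighbor tone (lower neighbor).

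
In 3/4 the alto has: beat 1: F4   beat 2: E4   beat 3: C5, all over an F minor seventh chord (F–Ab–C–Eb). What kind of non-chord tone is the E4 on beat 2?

Escape tone.

The harmony at that moment is F minor seventh chord (F, Ab, C, Eb); E4 is not a chord tone.
It is approached by step down from F4 and left by leap up to C5.
Step in, leap out, on a weak beat — an escape tone.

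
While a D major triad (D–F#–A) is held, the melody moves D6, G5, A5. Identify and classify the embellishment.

The harmony at that moment is D major triad (D, F#, A); G5 is not a chord tone.
It is approached by leap down from D6 and left by step up to A5.
Leap in, step out — an appoggiatura.

G5 is an appoggiatura.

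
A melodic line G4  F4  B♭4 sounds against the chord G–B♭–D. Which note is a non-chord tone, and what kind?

F4 is an escape tone.

The harmony at that moment is G minor triad (G, B♭, D); F4 is not a chord tone.
It is approached by step down from G4 and left by leap up to B♭4.
Step in, leap out — an escape tone.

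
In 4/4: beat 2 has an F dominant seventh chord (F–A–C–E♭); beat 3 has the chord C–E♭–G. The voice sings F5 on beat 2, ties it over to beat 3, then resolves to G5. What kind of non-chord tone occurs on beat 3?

Retardation.

The harmony at that moment is C minor triad (C, E♭, G); F5 is not a chord tone.
It is held over (the same pitch as the preceding F5) and left by step up to G5.
Held over from the previous chord and resolving up by step — a retardation.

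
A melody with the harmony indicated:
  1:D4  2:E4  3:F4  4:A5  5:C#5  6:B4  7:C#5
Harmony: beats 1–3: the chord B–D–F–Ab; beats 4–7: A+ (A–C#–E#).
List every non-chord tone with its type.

E4 (beat 2) — passing tone; B4 (beat 6) — neighbor tone.

The harmony at that moment is B diminished seventh chord (B, D, F, Ab); E4 is not a chord tone.
It is approached by step up from D4 and left by step up to F4.
Step in, step out in the same direction — a passing tone.
The harmony at that moment is A augmented triad (A, C#, E#); B4 is not a chord tone.
It is approached by step down from C#5 and left by step up to C#5.
Step away and step back to the same note — a neighbor tone (lower neighbor).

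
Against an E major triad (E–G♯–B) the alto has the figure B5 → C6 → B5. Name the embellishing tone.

The harmony at that moment is E major triad (E, G♯, B); C6 is not a chord tone.
It is approached by step up from B5 and left by step down to B5.
Step away and step back to the same note — a neighbor tone (upper neighbor).

C6 is a neighbor tone.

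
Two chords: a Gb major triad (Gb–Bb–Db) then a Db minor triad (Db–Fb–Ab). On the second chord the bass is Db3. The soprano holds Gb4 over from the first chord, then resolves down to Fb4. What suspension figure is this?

At the second chord the bass is Db3. The suspended Gb4 lies a fourth above the bass; after resolving down by step to Fb4, the interval above the bass becomes a third.
Suspension figures are named by those two intervals: 4–3.

4–3 suspension.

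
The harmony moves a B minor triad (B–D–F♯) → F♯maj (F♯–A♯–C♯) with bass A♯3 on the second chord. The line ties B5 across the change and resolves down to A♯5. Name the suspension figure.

9–8 suspension.

At the second chord the bass is A♯3. The suspended B5 lies a ninth above the bass; after resolving down by step to A♯5, the interval above the bass becomes an octave.
Suspension figures are named by those two intervals: 9–8.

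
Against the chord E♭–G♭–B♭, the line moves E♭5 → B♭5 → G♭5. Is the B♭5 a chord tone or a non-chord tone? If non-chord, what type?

Chord tone (the fifth of Eb minor triad).

Eb minor triad contains E♭, G♭, B♭; B♭ is the fifth, so it is a chord tone.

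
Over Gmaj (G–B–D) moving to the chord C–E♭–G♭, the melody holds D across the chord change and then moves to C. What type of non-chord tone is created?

D is a suspension.

The harmony at that moment is C diminished triad (C, E♭, G♭); D is not a chord tone.
It is held over (the same pitch as the preceding D) and left by step down to C.
Held over from the previous chord and resolving down by step — a suspension.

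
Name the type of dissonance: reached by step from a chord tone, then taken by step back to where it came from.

Approach: by step. Departure: by step in the opposite direction, back to the starting pitch.
Stepwise on both sides but reversing to return to the same chord tone — a neighbor tone. (Had it continued onward in the same direction it would be a passing tone instead.)

Neighbor tone.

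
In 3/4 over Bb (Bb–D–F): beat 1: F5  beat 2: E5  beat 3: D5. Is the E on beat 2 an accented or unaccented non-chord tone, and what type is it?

The harmony at that moment is Bb major triad (Bb, D, F); E5 is not a chord tone.
It is approached by step down from F5 and left by step down to D5.
Step in, step out in the same direction — a passing tone.
It falls on a weak beat, so it is unaccented.

Unaccented passing tone.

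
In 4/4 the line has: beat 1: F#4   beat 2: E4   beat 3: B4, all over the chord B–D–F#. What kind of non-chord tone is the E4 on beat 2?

Escape tone.

The harmony at that moment is B minor triad (B, D, F#); E4 is not a chord tone.
It is approached by step down from F#4 and left by leap up to B4.
Step in, leap out, on a weak beat — an escape tone.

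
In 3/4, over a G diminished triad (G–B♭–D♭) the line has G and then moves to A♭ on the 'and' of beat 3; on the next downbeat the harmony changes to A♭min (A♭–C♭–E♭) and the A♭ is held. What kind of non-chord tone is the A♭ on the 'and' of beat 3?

The harmony at that moment is G diminished triad (G, B♭, D♭); A♭ is not a chord tone.
It is approached by step up from G and then sustained as the same pitch into the next harmony.
Arriving early and becoming a chord tone when the harmony changes — an anticipation.

Anticipation.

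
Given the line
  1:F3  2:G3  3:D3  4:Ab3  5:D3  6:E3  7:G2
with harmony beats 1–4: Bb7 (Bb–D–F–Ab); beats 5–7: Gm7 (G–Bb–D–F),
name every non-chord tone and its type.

The harmony at that moment is Bb dominant seventh chord (Bb, D, F, Ab); G3 is not a chord tone.
It is approached by step up from F3 and left by leap down to D3.
Step in, leap out — an escape tone.
The harmony at that moment is G minor seventh chord (G, Bb, D, F); E3 is not a chord tone.
It is approached by step up from D3 and left by leap down to G2.
Step in, leap out — an escape tone.

G3 (beat 2) — escape tone; E3 (beat 6) — escape tone.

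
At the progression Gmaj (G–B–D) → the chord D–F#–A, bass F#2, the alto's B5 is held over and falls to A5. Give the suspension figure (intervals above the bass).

4–3 suspension.

At the second chord the bass is F#2. The suspended B5 lies a fourth above the bass; after resolving down by step to A5, the interval above the bass becomes a third.
Suspension figures are named by those two intervals: 4–3.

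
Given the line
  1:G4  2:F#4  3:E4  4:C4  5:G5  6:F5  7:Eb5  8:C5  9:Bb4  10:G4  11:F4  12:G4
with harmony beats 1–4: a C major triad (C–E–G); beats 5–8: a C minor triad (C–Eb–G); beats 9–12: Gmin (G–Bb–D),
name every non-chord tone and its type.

The harmony at that moment is C major triad (C, E, G); F#4 is not a chord tone.
It is approached by step down from G4 and left by step down to E4.
Step in, step out in the same direction — a passing tone.
The harmony at that moment is C minor triad (C, Eb, G); F5 is not a chord tone.
It is approached by step down from G5 and left by step down to Eb5.
Step in, step out in the same direction — a passing tone.
The harmony at that moment is G minor triad (G, Bb, D); F4 is not a chord tone.
It is approached by step down from G4 and left by step up to G4.
Step away and step back to the same note — a neighbor tone (lower neighbor).

F#4 (beat 2) — passing tone; F5 (beat 6) — passing tone; F4 (beat 11) — neighbor tone.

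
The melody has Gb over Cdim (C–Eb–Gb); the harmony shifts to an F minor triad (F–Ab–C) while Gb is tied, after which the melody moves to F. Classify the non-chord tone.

The harmony at that moment is F minor triad (F, Ab, C); Gb is not a chord tone.
It is held over (the same pitch as the preceding Gb) and left by step down to F.
Held over from the previous chord and resolving down by step — a suspension.

Gb is a suspension.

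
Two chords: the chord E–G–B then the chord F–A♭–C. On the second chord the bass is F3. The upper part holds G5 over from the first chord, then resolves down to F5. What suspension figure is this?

At the second chord the bass is F3. The suspended G5 lies a ninth above the bass; after resolving down by step to F5, the interval above the bass becomes an octave.
Suspension figures are named by those two intervals: 9–8.

9–8 suspension.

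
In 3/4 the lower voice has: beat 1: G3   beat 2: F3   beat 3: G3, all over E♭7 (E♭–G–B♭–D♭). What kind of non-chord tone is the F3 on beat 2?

Lower neighbor tone.

The harmony at that moment is E♭ dominant seventh chord (E♭, G, B♭, D♭); F3 is not a chord tone.
It is approached by step down from G3 and left by step up to G3.
Step away and step back to the same note — a neighbor tone (lower neighbor).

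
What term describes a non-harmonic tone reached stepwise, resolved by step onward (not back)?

Passing tone.

Approach: by step. Departure: by step, continuing in the same direction.
Stepwise on both sides with no change of direction means the note fills in the space between two different chord tones — a passing tone. (Had it turned back to its starting note it would be a neighbor tone instead.)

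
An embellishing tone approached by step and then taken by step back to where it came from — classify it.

Neighbor tone.

Approach: by step. Departure: by step in the opposite direction, back to the starting pitch.
Stepwise on both sides but reversing to return to the same chord tone — a neighbor tone. (Had it continued onward in the same direction it would be a passing tone instead.)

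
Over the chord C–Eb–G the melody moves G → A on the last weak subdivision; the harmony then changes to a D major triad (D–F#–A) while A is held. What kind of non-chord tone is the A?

The harmony at that moment is C minor triad (C, Eb, G); A is not a chord tone.
It is approached by step up from G and then sustained as the same pitch into the next harmony.
Arriving early and becoming a chord tone when the harmony changes — an anticipation.

A is an anticipation.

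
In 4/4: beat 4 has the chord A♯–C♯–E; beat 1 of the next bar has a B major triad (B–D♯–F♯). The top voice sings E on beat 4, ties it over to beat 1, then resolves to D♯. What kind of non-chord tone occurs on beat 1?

Suspension.

The harmony at that moment is B major triad (B, D♯, F♯); E is not a chord tone.
It is held over (the same pitch as the preceding E) and left by step down to D♯.
Held over from the previous chord and resolving down by step — a suspension.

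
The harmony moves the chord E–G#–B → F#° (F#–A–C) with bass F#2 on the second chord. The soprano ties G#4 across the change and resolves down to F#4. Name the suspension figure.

At the second chord the bass is F#2. The suspended G#4 lies a ninth above the bass; after resolving down by step to F#4, the interval above the bass becomes an octave.
Suspension figures are named by those two intervals: 9–8.

9–8 suspension.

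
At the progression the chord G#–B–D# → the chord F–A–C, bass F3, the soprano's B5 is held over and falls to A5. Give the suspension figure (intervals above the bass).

At the second chord the bass is F3. The suspended B5 lies a fourth above the bass; after resolving down by step to A5, the interval above the bass becomes a third.
Suspension figures are named by those two intervals: 4–3.

4–3 suspension.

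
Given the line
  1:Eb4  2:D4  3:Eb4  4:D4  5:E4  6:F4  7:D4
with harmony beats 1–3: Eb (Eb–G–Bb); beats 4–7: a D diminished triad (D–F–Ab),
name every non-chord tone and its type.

D4 (beat 2) — neighbor tone; E4 (beat 5) — passing tone.

The harmony at that moment is Eb major triad (Eb, G, Bb); D4 is not a chord tone.
It is approached by step down from Eb4 and left by step up to Eb4.
Step away and step back to the same note — a neighbor tone (lower neighbor).
The harmony at that moment is D diminished triad (D, F, Ab); E4 is not a chord tone.
It is approached by step up from D4 and left by step up to F4.
Step in, step out in the same direction — a passing tone.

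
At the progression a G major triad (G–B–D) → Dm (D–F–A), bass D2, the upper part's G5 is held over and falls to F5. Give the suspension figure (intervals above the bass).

4–3 suspension.

At the second chord the bass is D2. The suspended G5 lies a fourth above the bass; after resolving down by step to F5, the interval above the bass becomes a third.
Suspension figures are named by those two intervals: 4–3.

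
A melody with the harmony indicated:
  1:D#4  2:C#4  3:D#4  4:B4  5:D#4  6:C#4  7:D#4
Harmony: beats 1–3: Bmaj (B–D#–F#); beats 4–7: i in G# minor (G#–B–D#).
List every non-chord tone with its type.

C#4 (beat 2) — neighbor tone; C#4 (beat 6) — neighbor tone.

The harmony at that moment is B major triad (B, D#, F#); C#4 is not a chord tone.
It is approached by step down from D#4 and left by step up to D#4.
Step away and step back to the same note — a neighbor tone (lower neighbor).
The harmony at that moment is G# minor triad (G#, B, D#); C#4 is not a chord tone.
It is approached by step down from D#4 and left by step up to D#4.
Step away and step back to the same note — a neighbor tone (lower neighbor).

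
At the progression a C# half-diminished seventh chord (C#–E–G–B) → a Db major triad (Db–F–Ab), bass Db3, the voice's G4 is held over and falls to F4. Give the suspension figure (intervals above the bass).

At the second chord the bass is Db3. The suspended G4 lies a fourth above the bass; after resolving down by step to F4, the interval above the bass becomes a third.
Suspension figures are named by those two intervals: 4–3.

4–3 suspension.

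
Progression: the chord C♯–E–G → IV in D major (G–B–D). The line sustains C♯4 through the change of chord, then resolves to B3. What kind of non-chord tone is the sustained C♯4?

C♯4 is a suspension.

The harmony at that moment is G major triad (G, B, D); C♯4 is not a chord tone.
It is held over (the same pitch as the preceding C♯4) and left by step down to B3.
Held over from the previous chord and resolving down by step — a suspension.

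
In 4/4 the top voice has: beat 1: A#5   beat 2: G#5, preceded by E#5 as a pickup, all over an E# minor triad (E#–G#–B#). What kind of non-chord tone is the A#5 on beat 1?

The harmony at that moment is E# minor triad (E#, G#, B#); A#5 is not a chord tone.
It is approached by leap up from E#5 and left by step down to G#5.
Leap in, step out, metrically accented — an appoggiatura.

Appoggiatura.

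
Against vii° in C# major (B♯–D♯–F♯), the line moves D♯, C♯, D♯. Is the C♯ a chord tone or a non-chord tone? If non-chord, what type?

The harmony at that moment is B♯ diminished triad (B♯, D♯, F♯); C♯ is not a chord tone.
It is approached by step down from D♯ and left by step up to D♯.
Step away and step back to the same note — a neighbor tone (lower neighbor).

Non-chord tone — a neighbor tone.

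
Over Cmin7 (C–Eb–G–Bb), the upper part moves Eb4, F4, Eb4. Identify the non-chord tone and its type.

F4 is a neighbor tone.

The harmony at that moment is C minor seventh chord (C, Eb, G, Bb); F4 is not a chord tone.
It is approached by step up from Eb4 and left by step down to Eb4.
Step away and step back to the same note — a neighbor tone (upper neighbor).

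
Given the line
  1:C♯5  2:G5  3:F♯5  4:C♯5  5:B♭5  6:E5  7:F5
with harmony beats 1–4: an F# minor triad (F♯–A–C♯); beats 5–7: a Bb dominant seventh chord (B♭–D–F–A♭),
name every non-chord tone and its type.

The harmony at that moment is F♯ minor triad (F♯, A, C♯); G5 is not a chord tone.
It is approached by leap up from C♯5 and left by step down to F♯5.
Leap in, step out — an appoggiatura.
The harmony at that moment is B♭ dominant seventh chord (B♭, D, F, A♭); E5 is not a chord tone.
It is approached by leap down from B♭5 and left by step up to F5.
Leap in, step out — an appoggiatura.

G5 (beat 2) — appoggiatura; E5 (beat 6) — appoggiatura.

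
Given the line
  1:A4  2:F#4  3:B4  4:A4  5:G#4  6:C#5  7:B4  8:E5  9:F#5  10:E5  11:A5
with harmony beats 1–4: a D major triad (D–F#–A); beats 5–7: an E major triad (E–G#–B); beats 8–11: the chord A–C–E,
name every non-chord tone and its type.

B4 (beat 3) — appoggiatura; C#5 (beat 6) — appoggiatura; F#5 (beat 9) — neighbor tone.

The harmony at that moment is D major triad (D, F#, A); B4 is not a chord tone.
It is approached by leap up from F#4 and left by step down to A4.
Leap in, step out — an appoggiatura.
The harmony at that moment is E major triad (E, G#, B); C#5 is not a chord tone.
It is approached by leap up from G#4 and left by step down to B4.
Leap in, step out — an appoggiatura.
The harmony at that moment is A minor triad (A, C, E); F#5 is not a chord tone.
It is approached by step up from E5 and left by step down to E5.
Step away and step back to the same note — a neighbor tone (upper neighbor).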